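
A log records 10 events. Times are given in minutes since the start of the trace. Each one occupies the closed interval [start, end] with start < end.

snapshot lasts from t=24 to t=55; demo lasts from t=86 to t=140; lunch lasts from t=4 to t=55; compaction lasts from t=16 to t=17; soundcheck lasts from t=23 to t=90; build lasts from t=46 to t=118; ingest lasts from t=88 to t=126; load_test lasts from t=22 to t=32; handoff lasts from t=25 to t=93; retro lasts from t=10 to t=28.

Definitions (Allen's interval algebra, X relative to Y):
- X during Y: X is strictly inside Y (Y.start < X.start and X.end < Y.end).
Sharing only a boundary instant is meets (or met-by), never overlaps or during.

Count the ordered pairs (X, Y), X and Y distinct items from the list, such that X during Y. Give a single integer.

Checking all 90 ordered pairs for relation 'during'; matching pairs in alphabetical order:
(compaction, lunch): compaction during lunch ✓
(compaction, retro): compaction during retro ✓
(ingest, demo): ingest during demo ✓
(load_test, lunch): load_test during lunch ✓
(retro, lunch): retro during lunch ✓
(snapshot, soundcheck): snapshot during soundcheck ✓
Count: 6.

6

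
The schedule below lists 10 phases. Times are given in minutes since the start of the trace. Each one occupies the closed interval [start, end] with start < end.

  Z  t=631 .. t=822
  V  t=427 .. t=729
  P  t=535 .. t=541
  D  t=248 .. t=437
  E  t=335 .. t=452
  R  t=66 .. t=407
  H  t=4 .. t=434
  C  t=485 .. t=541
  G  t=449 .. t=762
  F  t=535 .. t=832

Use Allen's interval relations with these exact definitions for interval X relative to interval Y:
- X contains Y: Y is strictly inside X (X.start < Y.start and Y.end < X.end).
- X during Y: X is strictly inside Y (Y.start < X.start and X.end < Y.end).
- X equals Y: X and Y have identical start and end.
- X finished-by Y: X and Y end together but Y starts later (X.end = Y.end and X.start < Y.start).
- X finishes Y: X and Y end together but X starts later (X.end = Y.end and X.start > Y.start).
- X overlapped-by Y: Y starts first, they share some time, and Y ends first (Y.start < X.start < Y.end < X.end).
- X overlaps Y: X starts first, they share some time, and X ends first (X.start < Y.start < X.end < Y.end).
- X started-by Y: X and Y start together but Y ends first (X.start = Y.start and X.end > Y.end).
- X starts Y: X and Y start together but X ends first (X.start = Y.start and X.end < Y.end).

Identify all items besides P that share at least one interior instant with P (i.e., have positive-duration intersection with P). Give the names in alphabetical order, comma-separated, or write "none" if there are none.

C, F, G, V

Target P = [t=535, t=541].
C [t=485, t=541] → finished-by → yes.
D [t=248, t=437] → before → no.
E [t=335, t=452] → before → no.
F [t=535, t=832] → started-by → yes.
G [t=449, t=762] → contains → yes.
H [t=4, t=434] → before → no.
R [t=66, t=407] → before → no.
V [t=427, t=729] → contains → yes.
Z [t=631, t=822] → after → no.
Result: C, F, G, V.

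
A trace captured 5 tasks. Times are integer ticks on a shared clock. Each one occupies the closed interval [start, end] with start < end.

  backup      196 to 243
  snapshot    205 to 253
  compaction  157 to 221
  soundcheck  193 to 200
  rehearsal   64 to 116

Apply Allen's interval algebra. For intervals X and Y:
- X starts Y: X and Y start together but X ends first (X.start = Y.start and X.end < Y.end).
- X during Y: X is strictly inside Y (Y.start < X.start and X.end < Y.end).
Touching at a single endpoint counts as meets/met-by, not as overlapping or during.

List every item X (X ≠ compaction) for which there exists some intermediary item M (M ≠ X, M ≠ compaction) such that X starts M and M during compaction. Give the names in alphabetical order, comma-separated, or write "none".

Target compaction = [157, 221].
Intermediaries M with M during compaction: soundcheck.
Via soundcheck — items with X starts soundcheck: none.
Union: none.

none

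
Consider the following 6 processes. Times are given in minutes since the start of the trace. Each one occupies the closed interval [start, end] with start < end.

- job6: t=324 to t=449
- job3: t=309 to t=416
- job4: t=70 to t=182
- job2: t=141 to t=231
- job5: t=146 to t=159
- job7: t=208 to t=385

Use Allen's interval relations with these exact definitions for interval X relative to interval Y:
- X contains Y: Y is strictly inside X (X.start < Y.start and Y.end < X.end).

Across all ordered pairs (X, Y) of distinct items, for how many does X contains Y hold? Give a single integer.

2

Checking all 30 ordered pairs for relation 'contains'; matching pairs in alphabetical order:
(job2, job5): job2 contains job5 ✓
(job4, job5): job4 contains job5 ✓
Count: 2.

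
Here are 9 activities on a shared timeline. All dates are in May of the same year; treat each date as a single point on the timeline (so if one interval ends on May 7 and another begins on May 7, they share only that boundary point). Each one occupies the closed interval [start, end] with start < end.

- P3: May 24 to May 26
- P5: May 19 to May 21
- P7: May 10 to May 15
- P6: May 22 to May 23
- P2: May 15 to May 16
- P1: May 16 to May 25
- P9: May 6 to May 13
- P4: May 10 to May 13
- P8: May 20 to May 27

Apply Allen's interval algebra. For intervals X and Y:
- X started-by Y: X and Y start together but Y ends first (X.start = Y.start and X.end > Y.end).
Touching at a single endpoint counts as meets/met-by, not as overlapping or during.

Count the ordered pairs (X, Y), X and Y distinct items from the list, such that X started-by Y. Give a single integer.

1

Checking all 72 ordered pairs for relation 'started-by'; matching pairs in alphabetical order:
(P7, P4): P7 started-by P4 ✓
Count: 1.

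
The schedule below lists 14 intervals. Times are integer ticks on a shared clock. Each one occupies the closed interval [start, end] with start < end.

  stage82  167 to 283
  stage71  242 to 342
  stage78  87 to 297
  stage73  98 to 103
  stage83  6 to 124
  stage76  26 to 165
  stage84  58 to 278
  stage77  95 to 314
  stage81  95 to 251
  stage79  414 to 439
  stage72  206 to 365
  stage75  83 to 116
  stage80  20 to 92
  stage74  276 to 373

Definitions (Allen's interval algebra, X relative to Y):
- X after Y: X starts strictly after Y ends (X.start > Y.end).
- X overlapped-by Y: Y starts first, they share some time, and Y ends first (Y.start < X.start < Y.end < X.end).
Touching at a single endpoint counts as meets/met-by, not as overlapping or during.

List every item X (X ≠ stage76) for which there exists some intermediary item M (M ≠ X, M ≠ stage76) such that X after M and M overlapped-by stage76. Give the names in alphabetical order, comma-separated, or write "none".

stage74, stage79

Target stage76 = [26, 165].
Intermediaries M with M overlapped-by stage76: stage77, stage78, stage81, stage84.
Via stage77 — items with X after stage77: stage79.
Via stage78 — items with X after stage78: stage79.
Via stage81 — items with X after stage81: stage74, stage79.
Via stage84 — items with X after stage84: stage79.
Union: stage74, stage79.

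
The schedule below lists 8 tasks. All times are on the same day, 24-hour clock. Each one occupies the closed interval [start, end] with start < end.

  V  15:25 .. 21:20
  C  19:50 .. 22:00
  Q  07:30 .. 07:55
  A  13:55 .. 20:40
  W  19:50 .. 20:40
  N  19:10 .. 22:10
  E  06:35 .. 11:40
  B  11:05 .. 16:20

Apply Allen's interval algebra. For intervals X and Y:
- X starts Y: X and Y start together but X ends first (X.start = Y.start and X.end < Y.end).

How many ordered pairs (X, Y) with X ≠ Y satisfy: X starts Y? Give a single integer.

Checking all 56 ordered pairs for relation 'starts'; matching pairs in alphabetical order:
(W, C): W starts C ✓
Count: 1.

1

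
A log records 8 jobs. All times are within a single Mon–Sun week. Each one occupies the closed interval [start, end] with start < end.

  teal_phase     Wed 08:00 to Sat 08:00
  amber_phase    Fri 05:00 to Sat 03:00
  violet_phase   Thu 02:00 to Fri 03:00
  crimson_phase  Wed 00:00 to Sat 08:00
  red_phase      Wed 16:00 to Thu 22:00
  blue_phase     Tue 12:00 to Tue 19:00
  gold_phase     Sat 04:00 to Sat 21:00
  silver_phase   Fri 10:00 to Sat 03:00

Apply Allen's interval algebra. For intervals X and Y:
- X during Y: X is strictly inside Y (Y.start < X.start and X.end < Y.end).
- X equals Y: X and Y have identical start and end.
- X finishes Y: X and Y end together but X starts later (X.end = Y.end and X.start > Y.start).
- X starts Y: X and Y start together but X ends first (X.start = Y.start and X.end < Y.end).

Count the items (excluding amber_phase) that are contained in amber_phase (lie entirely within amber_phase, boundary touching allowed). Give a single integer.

Target amber_phase = [Fri 05:00, Sat 03:00].
blue_phase [Tue 12:00, Tue 19:00] → before → no.
crimson_phase [Wed 00:00, Sat 08:00] → contains → no.
gold_phase [Sat 04:00, Sat 21:00] → after → no.
red_phase [Wed 16:00, Thu 22:00] → before → no.
silver_phase [Fri 10:00, Sat 03:00] → finishes → counts.
teal_phase [Wed 08:00, Sat 08:00] → contains → no.
violet_phase [Thu 02:00, Fri 03:00] → before → no.
Total: 1.

1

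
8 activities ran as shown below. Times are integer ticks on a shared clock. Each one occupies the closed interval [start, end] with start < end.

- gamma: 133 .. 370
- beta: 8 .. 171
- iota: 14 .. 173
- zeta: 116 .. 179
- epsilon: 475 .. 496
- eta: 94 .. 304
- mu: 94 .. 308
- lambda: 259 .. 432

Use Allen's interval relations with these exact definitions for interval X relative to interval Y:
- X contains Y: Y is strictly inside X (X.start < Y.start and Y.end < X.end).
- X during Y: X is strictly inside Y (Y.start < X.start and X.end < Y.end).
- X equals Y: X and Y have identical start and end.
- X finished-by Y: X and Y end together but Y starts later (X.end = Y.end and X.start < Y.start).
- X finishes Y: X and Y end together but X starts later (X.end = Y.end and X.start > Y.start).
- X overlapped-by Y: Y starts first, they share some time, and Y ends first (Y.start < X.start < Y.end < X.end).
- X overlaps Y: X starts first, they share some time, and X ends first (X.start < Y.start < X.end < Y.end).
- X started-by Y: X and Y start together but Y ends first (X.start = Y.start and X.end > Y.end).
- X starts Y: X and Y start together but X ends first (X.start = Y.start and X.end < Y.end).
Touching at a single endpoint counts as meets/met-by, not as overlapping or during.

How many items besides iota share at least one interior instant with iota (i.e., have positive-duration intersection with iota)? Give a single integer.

Target iota = [14, 173].
beta [8, 171] → overlaps → counts.
epsilon [475, 496] → after → no.
eta [94, 304] → overlapped-by → counts.
gamma [133, 370] → overlapped-by → counts.
lambda [259, 432] → after → no.
mu [94, 308] → overlapped-by → counts.
zeta [116, 179] → overlapped-by → counts.
Total: 5.

5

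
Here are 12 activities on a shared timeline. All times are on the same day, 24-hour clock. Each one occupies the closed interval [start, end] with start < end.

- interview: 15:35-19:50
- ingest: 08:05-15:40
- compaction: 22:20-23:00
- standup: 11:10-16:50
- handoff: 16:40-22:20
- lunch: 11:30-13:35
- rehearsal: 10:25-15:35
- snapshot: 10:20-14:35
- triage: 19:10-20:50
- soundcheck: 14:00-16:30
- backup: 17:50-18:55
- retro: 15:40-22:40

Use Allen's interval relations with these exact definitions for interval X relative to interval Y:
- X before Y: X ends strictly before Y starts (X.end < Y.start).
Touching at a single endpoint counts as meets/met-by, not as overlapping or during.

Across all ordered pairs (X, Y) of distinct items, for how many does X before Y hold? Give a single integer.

33

Checking all 132 ordered pairs for relation 'before'; matching pairs in alphabetical order:
(backup, compaction): backup before compaction ✓
(backup, triage): backup before triage ✓
(ingest, backup): ingest before backup ✓
(ingest, compaction): ingest before compaction ✓
(ingest, handoff): ingest before handoff ✓
(ingest, triage): ingest before triage ✓
(interview, compaction): interview before compaction ✓
(lunch, backup): lunch before backup ✓
(lunch, compaction): lunch before compaction ✓
(lunch, handoff): lunch before handoff ✓
(lunch, interview): lunch before interview ✓
(lunch, retro): lunch before retro ✓
(lunch, soundcheck): lunch before soundcheck ✓
(lunch, triage): lunch before triage ✓
(rehearsal, backup): rehearsal before backup ✓
(rehearsal, compaction): rehearsal before compaction ✓
(rehearsal, handoff): rehearsal before handoff ✓
(rehearsal, retro): rehearsal before retro ✓
(rehearsal, triage): rehearsal before triage ✓
(snapshot, backup): snapshot before backup ✓
(snapshot, compaction): snapshot before compaction ✓
(snapshot, handoff): snapshot before handoff ✓
(snapshot, interview): snapshot before interview ✓
(snapshot, retro): snapshot before retro ✓
... plus 9 further pairs not listed.
Count: 33.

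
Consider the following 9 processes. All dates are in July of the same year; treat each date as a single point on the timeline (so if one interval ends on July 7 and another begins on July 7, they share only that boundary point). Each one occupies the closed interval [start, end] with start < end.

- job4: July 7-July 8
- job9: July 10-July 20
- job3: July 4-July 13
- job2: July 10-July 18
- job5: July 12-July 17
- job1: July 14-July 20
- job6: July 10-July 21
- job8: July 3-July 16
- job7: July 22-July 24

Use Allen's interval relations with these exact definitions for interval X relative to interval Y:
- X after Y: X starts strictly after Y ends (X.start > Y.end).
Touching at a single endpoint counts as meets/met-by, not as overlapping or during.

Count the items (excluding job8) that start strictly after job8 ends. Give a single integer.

Target job8 = [July 3, July 16].
job1 [July 14, July 20] → overlapped-by → no.
job2 [July 10, July 18] → overlapped-by → no.
job3 [July 4, July 13] → during → no.
job4 [July 7, July 8] → during → no.
job5 [July 12, July 17] → overlapped-by → no.
job6 [July 10, July 21] → overlapped-by → no.
job7 [July 22, July 24] → after → counts.
job9 [July 10, July 20] → overlapped-by → no.
Total: 1.

1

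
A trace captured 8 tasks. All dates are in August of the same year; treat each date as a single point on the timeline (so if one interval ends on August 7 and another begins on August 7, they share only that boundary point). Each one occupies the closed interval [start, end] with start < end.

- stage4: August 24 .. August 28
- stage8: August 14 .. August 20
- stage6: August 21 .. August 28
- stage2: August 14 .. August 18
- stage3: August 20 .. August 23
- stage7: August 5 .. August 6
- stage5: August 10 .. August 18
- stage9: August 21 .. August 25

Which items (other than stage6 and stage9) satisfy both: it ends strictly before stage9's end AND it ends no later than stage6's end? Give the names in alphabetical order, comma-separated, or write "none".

Conditions: its end is strictly before stage9's end (X.end < August 25) AND its end is no later than stage6's end (X.end <= August 28).
stage2: end August 18 < August 25? ✓; end August 18 <= August 28? ✓ → yes.
stage3: end August 23 < August 25? ✓; end August 23 <= August 28? ✓ → yes.
stage4: end August 28 < August 25? ✗; end August 28 <= August 28? ✓ → no.
stage5: end August 18 < August 25? ✓; end August 18 <= August 28? ✓ → yes.
stage7: end August 6 < August 25? ✓; end August 6 <= August 28? ✓ → yes.
stage8: end August 20 < August 25? ✓; end August 20 <= August 28? ✓ → yes.
Result: stage2, stage3, stage5, stage7, stage8.

stage2, stage3, stage5, stage7, stage8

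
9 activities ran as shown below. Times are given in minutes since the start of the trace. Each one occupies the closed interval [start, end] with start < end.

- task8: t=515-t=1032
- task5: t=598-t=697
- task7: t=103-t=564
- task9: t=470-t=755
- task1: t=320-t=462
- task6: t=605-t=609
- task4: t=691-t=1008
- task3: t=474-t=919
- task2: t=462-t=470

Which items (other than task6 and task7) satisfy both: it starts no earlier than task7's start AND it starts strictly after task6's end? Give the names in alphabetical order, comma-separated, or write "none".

Conditions: its start is no earlier than task7's start (X.start >= t=103) AND its start is strictly after task6's end (X.start > t=609).
task1: start t=320 >= t=103? ✓; start t=320 > t=609? ✗ → no.
task2: start t=462 >= t=103? ✓; start t=462 > t=609? ✗ → no.
task3: start t=474 >= t=103? ✓; start t=474 > t=609? ✗ → no.
task4: start t=691 >= t=103? ✓; start t=691 > t=609? ✓ → yes.
task5: start t=598 >= t=103? ✓; start t=598 > t=609? ✗ → no.
task8: start t=515 >= t=103? ✓; start t=515 > t=609? ✗ → no.
task9: start t=470 >= t=103? ✓; start t=470 > t=609? ✗ → no.
Result: task4.

task4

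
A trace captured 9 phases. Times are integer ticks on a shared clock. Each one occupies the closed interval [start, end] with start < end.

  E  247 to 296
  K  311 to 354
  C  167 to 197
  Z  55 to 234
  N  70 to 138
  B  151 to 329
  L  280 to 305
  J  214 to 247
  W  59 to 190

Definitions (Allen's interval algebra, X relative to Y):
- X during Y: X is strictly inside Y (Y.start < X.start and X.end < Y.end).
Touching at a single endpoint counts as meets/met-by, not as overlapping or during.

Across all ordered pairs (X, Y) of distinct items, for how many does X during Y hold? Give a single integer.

8

Checking all 72 ordered pairs for relation 'during'; matching pairs in alphabetical order:
(C, B): C during B ✓
(C, Z): C during Z ✓
(E, B): E during B ✓
(J, B): J during B ✓
(L, B): L during B ✓
(N, W): N during W ✓
(N, Z): N during Z ✓
(W, Z): W during Z ✓
Count: 8.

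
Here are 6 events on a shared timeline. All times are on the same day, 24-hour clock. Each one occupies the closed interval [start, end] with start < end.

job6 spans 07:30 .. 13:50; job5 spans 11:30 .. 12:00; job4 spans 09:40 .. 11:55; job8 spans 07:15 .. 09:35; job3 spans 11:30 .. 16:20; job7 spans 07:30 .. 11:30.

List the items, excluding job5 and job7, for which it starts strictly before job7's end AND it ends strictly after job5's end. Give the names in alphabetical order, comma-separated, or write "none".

job6

Conditions: its start is strictly before job7's end (X.start < 11:30) AND its end is strictly after job5's end (X.end > 12:00).
job3: start 11:30 < 11:30? ✗; end 16:20 > 12:00? ✓ → no.
job4: start 09:40 < 11:30? ✓; end 11:55 > 12:00? ✗ → no.
job6: start 07:30 < 11:30? ✓; end 13:50 > 12:00? ✓ → yes.
job8: start 07:15 < 11:30? ✓; end 09:35 > 12:00? ✗ → no.
Result: job6.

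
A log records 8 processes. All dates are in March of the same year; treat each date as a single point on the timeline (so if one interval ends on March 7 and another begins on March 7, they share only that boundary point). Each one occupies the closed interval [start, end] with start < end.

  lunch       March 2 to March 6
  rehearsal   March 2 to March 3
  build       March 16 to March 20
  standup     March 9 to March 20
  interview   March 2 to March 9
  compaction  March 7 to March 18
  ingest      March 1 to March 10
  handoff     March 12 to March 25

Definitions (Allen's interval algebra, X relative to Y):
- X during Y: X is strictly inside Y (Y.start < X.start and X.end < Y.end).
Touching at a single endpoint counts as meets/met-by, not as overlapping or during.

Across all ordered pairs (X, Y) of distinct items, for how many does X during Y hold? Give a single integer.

Checking all 56 ordered pairs for relation 'during'; matching pairs in alphabetical order:
(build, handoff): build during handoff ✓
(interview, ingest): interview during ingest ✓
(lunch, ingest): lunch during ingest ✓
(rehearsal, ingest): rehearsal during ingest ✓
Count: 4.

4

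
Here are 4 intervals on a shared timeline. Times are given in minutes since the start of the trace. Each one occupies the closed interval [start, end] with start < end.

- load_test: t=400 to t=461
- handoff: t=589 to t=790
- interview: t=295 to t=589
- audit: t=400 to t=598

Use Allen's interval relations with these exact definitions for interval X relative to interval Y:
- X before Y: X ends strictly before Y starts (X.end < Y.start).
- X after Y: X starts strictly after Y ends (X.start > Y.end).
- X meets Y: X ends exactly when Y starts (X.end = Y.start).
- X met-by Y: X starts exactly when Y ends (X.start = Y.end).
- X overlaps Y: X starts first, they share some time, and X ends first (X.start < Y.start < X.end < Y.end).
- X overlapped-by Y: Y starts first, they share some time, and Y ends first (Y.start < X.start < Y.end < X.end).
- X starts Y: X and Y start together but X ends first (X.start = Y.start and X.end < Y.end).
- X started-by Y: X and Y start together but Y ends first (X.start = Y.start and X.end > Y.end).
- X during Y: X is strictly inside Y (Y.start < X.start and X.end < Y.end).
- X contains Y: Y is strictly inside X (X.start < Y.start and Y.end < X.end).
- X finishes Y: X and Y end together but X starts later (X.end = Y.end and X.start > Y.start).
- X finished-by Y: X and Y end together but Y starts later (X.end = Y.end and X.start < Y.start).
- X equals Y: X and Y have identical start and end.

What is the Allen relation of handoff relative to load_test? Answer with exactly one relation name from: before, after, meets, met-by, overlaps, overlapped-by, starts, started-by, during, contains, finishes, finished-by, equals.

after

handoff = [t=589, t=790]; load_test = [t=400, t=461].
Compare endpoints: handoff.start > load_test.start, handoff.start > load_test.end, handoff.end > load_test.start, handoff.end > load_test.end.
That pattern is 'after'.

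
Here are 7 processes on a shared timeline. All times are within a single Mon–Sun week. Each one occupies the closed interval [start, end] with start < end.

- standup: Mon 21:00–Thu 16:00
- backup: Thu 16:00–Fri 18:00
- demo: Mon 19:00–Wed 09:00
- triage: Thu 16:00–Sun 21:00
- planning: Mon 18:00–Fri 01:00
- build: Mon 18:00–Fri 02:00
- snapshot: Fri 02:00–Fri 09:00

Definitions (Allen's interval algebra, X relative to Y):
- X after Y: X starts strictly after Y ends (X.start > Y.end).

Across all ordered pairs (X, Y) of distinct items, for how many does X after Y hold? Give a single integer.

5

Checking all 42 ordered pairs for relation 'after'; matching pairs in alphabetical order:
(backup, demo): backup after demo ✓
(snapshot, demo): snapshot after demo ✓
(snapshot, planning): snapshot after planning ✓
(snapshot, standup): snapshot after standup ✓
(triage, demo): triage after demo ✓
Count: 5.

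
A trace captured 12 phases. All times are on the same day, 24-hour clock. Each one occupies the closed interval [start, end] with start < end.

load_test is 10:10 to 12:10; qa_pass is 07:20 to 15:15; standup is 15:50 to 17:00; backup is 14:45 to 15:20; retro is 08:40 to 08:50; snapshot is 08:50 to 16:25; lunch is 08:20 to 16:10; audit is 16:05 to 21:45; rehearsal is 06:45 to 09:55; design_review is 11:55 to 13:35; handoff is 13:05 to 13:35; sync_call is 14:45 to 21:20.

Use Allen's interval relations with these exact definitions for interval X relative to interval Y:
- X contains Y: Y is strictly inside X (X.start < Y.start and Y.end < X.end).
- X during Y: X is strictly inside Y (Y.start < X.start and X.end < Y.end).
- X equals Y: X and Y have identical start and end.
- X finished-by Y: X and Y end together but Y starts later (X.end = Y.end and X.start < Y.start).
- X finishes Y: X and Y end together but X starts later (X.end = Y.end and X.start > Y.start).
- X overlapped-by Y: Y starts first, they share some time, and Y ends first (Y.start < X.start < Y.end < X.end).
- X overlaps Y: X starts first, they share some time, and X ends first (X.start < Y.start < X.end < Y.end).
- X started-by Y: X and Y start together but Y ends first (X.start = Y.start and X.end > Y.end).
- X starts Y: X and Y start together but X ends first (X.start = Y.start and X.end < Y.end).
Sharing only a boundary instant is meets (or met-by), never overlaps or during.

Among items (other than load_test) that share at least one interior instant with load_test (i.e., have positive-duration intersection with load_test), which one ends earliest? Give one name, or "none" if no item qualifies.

design_review

Target load_test = [10:10, 12:10].
audit [16:05, 21:45] → after → excluded.
backup [14:45, 15:20] → after → excluded.
design_review [11:55, 13:35] → overlapped-by → candidate.
handoff [13:05, 13:35] → after → excluded.
lunch [08:20, 16:10] → contains → candidate.
qa_pass [07:20, 15:15] → contains → candidate.
rehearsal [06:45, 09:55] → before → excluded.
retro [08:40, 08:50] → before → excluded.
snapshot [08:50, 16:25] → contains → candidate.
standup [15:50, 17:00] → after → excluded.
sync_call [14:45, 21:20] → after → excluded.
Among candidates, earliest end is 13:35 → design_review.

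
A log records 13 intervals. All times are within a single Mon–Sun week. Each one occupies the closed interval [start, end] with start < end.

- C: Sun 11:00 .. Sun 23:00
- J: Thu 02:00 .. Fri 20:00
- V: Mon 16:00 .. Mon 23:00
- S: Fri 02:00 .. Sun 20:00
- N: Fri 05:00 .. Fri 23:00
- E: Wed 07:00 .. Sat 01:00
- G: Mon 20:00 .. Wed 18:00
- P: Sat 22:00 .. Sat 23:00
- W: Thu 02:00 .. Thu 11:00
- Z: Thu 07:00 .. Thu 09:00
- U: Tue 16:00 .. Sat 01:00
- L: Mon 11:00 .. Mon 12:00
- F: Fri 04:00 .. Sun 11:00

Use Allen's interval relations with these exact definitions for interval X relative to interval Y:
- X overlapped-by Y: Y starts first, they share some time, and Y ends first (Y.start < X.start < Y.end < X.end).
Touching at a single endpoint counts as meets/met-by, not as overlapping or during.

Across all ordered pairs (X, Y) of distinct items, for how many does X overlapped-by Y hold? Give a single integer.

11

Checking all 156 ordered pairs for relation 'overlapped-by'; matching pairs in alphabetical order:
(C, S): C overlapped-by S ✓
(E, G): E overlapped-by G ✓
(F, E): F overlapped-by E ✓
(F, J): F overlapped-by J ✓
(F, U): F overlapped-by U ✓
(G, V): G overlapped-by V ✓
(N, J): N overlapped-by J ✓
(S, E): S overlapped-by E ✓
(S, J): S overlapped-by J ✓
(S, U): S overlapped-by U ✓
(U, G): U overlapped-by G ✓
Count: 11.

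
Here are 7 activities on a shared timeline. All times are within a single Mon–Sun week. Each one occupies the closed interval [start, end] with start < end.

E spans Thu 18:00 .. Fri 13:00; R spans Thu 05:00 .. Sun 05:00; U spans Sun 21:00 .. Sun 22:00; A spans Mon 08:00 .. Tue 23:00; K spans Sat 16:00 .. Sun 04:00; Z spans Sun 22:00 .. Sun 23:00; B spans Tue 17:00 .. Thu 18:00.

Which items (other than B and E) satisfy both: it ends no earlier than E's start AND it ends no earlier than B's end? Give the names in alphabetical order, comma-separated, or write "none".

K, R, U, Z

Conditions: its end is no earlier than E's start (X.end >= Thu 18:00) AND its end is no earlier than B's end (X.end >= Thu 18:00).
A: end Tue 23:00 >= Thu 18:00? ✗; end Tue 23:00 >= Thu 18:00? ✗ → no.
K: end Sun 04:00 >= Thu 18:00? ✓; end Sun 04:00 >= Thu 18:00? ✓ → yes.
R: end Sun 05:00 >= Thu 18:00? ✓; end Sun 05:00 >= Thu 18:00? ✓ → yes.
U: end Sun 22:00 >= Thu 18:00? ✓; end Sun 22:00 >= Thu 18:00? ✓ → yes.
Z: end Sun 23:00 >= Thu 18:00? ✓; end Sun 23:00 >= Thu 18:00? ✓ → yes.
Result: K, R, U, Z.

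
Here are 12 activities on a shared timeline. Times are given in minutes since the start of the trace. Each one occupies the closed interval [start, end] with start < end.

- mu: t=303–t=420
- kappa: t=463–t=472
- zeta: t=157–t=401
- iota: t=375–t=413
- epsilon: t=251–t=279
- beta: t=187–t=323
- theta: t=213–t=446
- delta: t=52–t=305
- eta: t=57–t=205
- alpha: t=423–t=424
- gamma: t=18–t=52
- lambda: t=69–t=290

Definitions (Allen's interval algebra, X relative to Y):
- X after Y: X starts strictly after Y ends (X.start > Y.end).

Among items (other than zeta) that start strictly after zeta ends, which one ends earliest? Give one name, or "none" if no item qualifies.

alpha

Target zeta = [t=157, t=401].
alpha [t=423, t=424] → after → candidate.
beta [t=187, t=323] → during → excluded.
delta [t=52, t=305] → overlaps → excluded.
epsilon [t=251, t=279] → during → excluded.
eta [t=57, t=205] → overlaps → excluded.
gamma [t=18, t=52] → before → excluded.
iota [t=375, t=413] → overlapped-by → excluded.
kappa [t=463, t=472] → after → candidate.
lambda [t=69, t=290] → overlaps → excluded.
mu [t=303, t=420] → overlapped-by → excluded.
theta [t=213, t=446] → overlapped-by → excluded.
Among candidates, earliest end is t=424 → alpha.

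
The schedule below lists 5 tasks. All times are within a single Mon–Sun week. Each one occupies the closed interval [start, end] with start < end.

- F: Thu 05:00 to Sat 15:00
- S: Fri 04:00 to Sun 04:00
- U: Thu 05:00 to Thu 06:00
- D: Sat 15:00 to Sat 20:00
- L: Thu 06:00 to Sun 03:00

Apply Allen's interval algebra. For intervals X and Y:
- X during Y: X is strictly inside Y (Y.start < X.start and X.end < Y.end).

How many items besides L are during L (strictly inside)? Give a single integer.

1

Target L = [Thu 06:00, Sun 03:00].
D [Sat 15:00, Sat 20:00] → during → counts.
F [Thu 05:00, Sat 15:00] → overlaps → no.
S [Fri 04:00, Sun 04:00] → overlapped-by → no.
U [Thu 05:00, Thu 06:00] → meets → no.
Total: 1.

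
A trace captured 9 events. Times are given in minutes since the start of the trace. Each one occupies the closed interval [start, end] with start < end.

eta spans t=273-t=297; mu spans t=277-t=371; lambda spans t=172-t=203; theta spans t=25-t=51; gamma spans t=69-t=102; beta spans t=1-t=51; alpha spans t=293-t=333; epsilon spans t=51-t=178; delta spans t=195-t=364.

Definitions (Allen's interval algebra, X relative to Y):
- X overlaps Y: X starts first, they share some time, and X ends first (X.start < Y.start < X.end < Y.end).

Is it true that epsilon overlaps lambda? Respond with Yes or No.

Yes

epsilon = [t=51, t=178], lambda = [t=172, t=203].
Actual relation of epsilon to lambda: overlaps.
Asked whether 'overlaps' holds → Yes.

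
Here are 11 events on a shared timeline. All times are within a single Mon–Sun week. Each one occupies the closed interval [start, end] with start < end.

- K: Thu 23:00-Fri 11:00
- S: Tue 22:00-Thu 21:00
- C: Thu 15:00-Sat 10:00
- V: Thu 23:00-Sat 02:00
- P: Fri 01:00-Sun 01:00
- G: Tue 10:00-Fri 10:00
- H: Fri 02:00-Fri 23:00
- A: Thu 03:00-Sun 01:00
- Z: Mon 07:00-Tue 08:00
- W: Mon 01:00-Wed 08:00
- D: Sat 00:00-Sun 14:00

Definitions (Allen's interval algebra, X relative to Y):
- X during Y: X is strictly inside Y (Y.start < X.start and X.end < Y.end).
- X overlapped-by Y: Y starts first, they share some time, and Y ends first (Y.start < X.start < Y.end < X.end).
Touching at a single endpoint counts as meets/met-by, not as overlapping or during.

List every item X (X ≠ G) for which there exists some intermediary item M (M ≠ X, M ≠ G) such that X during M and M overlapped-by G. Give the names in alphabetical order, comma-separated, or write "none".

Target G = [Tue 10:00, Fri 10:00].
Intermediaries M with M overlapped-by G: A, C, H, K, P, V.
Via A — items with X during A: C, H, K, V.
Via C — items with X during C: H, K, V.
Via H — items with X during H: none.
Via K — items with X during K: none.
Via P — items with X during P: H.
Via V — items with X during V: H.
Union: C, H, K, V.

C, H, K, V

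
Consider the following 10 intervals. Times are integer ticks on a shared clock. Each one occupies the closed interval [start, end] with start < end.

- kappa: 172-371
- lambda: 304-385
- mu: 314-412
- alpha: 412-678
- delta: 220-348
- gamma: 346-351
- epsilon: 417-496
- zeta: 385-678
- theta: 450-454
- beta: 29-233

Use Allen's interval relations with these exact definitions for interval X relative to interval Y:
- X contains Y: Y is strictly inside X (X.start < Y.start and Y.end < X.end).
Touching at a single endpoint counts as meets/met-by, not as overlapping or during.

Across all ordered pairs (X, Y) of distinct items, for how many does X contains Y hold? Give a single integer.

9

Checking all 90 ordered pairs for relation 'contains'; matching pairs in alphabetical order:
(alpha, epsilon): alpha contains epsilon ✓
(alpha, theta): alpha contains theta ✓
(epsilon, theta): epsilon contains theta ✓
(kappa, delta): kappa contains delta ✓
(kappa, gamma): kappa contains gamma ✓
(lambda, gamma): lambda contains gamma ✓
(mu, gamma): mu contains gamma ✓
(zeta, epsilon): zeta contains epsilon ✓
(zeta, theta): zeta contains theta ✓
Count: 9.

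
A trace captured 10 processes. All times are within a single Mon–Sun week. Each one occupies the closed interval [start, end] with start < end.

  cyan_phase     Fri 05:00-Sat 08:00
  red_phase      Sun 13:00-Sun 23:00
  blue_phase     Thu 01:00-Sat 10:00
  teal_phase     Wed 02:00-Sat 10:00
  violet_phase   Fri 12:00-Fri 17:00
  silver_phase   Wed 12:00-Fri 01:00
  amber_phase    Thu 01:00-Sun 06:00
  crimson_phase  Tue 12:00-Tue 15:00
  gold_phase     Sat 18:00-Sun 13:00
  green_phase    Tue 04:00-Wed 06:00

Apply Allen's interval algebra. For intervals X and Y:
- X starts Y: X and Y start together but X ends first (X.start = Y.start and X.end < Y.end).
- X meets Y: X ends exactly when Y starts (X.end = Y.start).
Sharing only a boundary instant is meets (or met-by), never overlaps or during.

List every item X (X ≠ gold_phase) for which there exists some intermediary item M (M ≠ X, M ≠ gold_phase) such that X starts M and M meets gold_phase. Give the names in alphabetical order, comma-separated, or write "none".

none

Target gold_phase = [Sat 18:00, Sun 13:00].
Intermediaries M with M meets gold_phase: none.
Union: none.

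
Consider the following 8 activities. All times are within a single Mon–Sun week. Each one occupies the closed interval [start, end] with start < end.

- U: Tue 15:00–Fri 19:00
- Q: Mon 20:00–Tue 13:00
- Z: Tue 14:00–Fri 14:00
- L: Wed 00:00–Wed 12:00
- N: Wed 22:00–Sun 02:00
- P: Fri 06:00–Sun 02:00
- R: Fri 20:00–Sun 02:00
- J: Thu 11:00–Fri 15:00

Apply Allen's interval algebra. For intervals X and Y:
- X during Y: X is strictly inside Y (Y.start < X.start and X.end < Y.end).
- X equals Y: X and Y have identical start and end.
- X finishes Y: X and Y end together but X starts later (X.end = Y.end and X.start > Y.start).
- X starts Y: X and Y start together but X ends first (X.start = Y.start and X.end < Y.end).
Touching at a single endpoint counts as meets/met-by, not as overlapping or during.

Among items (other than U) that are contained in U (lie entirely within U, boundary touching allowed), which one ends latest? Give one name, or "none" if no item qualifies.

Target U = [Tue 15:00, Fri 19:00].
J [Thu 11:00, Fri 15:00] → during → candidate.
L [Wed 00:00, Wed 12:00] → during → candidate.
N [Wed 22:00, Sun 02:00] → overlapped-by → excluded.
P [Fri 06:00, Sun 02:00] → overlapped-by → excluded.
Q [Mon 20:00, Tue 13:00] → before → excluded.
R [Fri 20:00, Sun 02:00] → after → excluded.
Z [Tue 14:00, Fri 14:00] → overlaps → excluded.
Among candidates, latest end is Fri 15:00 → J.

J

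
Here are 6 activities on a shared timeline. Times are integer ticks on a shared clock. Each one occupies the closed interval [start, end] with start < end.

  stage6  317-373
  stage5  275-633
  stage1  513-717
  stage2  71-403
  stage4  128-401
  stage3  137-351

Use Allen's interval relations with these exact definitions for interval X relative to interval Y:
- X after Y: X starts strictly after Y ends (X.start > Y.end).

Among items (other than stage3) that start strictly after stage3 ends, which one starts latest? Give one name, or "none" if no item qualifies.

Target stage3 = [137, 351].
stage1 [513, 717] → after → candidate.
stage2 [71, 403] → contains → excluded.
stage4 [128, 401] → contains → excluded.
stage5 [275, 633] → overlapped-by → excluded.
stage6 [317, 373] → overlapped-by → excluded.
Among candidates, latest start is 513 → stage1.

stage1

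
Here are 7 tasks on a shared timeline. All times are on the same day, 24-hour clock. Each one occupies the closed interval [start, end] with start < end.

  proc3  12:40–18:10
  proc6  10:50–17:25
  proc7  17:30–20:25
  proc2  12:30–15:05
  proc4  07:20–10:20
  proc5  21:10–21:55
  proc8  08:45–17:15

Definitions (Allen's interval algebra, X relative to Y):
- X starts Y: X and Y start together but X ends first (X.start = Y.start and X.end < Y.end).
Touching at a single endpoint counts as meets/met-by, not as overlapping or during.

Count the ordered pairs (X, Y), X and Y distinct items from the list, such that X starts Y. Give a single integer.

0

Checking all 42 ordered pairs for relation 'starts'; matching pairs in alphabetical order:
No pair satisfies it.
Count: 0.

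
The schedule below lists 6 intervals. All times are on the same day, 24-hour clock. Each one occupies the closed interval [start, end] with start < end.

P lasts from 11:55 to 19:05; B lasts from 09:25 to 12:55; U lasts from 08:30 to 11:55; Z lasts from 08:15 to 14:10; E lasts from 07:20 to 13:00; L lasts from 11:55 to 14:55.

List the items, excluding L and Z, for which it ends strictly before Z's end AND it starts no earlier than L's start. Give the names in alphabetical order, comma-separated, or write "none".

none

Conditions: its end is strictly before Z's end (X.end < 14:10) AND its start is no earlier than L's start (X.start >= 11:55).
B: end 12:55 < 14:10? ✓; start 09:25 >= 11:55? ✗ → no.
E: end 13:00 < 14:10? ✓; start 07:20 >= 11:55? ✗ → no.
P: end 19:05 < 14:10? ✗; start 11:55 >= 11:55? ✓ → no.
U: end 11:55 < 14:10? ✓; start 08:30 >= 11:55? ✗ → no.
Result: none.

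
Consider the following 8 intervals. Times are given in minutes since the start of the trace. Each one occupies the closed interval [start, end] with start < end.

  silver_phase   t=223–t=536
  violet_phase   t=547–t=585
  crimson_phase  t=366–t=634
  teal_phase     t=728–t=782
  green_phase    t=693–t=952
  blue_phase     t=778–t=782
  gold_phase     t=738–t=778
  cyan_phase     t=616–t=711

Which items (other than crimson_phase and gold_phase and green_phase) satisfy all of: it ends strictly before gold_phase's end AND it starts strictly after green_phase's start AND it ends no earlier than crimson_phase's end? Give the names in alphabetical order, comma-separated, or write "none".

none

Conditions: its end is strictly before gold_phase's end (X.end < t=778) AND its start is strictly after green_phase's start (X.start > t=693) AND its end is no earlier than crimson_phase's end (X.end >= t=634).
blue_phase: end t=782 < t=778? ✗; start t=778 > t=693? ✓; end t=782 >= t=634? ✓ → no.
cyan_phase: end t=711 < t=778? ✓; start t=616 > t=693? ✗; end t=711 >= t=634? ✓ → no.
silver_phase: end t=536 < t=778? ✓; start t=223 > t=693? ✗; end t=536 >= t=634? ✗ → no.
teal_phase: end t=782 < t=778? ✗; start t=728 > t=693? ✓; end t=782 >= t=634? ✓ → no.
violet_phase: end t=585 < t=778? ✓; start t=547 > t=693? ✗; end t=585 >= t=634? ✗ → no.
Result: none.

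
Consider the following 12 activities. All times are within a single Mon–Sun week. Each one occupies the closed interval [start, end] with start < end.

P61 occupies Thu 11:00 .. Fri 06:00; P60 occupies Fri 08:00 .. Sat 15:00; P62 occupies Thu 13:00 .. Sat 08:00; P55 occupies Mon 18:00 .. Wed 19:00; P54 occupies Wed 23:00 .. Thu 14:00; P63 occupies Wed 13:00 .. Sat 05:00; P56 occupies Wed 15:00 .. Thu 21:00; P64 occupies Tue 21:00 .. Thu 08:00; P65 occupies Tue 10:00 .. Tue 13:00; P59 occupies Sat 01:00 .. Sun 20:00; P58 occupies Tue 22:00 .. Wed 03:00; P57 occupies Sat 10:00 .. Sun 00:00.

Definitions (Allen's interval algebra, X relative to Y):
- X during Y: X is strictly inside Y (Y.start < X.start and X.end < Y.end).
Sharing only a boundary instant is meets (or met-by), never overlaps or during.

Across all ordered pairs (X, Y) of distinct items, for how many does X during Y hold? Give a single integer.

Checking all 132 ordered pairs for relation 'during'; matching pairs in alphabetical order:
(P54, P56): P54 during P56 ✓
(P54, P63): P54 during P63 ✓
(P56, P63): P56 during P63 ✓
(P57, P59): P57 during P59 ✓
(P58, P55): P58 during P55 ✓
(P58, P64): P58 during P64 ✓
(P61, P63): P61 during P63 ✓
(P65, P55): P65 during P55 ✓
Count: 8.

8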